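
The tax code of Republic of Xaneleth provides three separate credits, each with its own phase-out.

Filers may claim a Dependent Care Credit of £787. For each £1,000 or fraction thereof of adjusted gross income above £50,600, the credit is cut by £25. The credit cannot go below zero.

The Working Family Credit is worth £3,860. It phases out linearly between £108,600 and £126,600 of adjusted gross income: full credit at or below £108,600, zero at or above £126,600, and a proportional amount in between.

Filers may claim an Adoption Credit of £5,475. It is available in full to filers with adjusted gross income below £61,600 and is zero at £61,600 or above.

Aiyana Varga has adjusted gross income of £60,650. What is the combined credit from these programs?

Dependent Care Credit: income exceeds £50,600 by £10,050, which is 11 full-or-partial £1,000 increments; reduction = 11 × £25 = £275, leaving £512.
Working Family Credit: £60,650 is at or below the £108,600 threshold, so the full £3,860 applies.
Adoption Credit: £60,650 is below the £61,600 cutoff, so the full £5,475 applies.
Total: £512 + £3,860 + £5,475 = £9,847.

£9,847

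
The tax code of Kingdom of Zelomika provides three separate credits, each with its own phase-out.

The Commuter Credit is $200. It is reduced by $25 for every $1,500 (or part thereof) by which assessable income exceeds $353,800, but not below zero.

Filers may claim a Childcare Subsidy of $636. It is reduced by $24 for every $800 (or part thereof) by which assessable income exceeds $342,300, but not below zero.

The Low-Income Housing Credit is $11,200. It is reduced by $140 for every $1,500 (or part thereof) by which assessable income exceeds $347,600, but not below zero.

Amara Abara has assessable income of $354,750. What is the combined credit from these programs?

$10,927

Commuter Credit: income exceeds $353,800 by $950, which is 1 full-or-partial $1,500 increment; reduction = 1 × $25 = $25, leaving $175.
Childcare Subsidy: income exceeds $342,300 by $12,450, which is 16 full-or-partial $800 increments; reduction = 16 × $24 = $384, leaving $252.
Low-Income Housing Credit: income exceeds $347,600 by $7,150, which is 5 full-or-partial $1,500 increments; reduction = 5 × $140 = $700, leaving $10,500.
Total: $175 + $252 + $10,500 = $10,927.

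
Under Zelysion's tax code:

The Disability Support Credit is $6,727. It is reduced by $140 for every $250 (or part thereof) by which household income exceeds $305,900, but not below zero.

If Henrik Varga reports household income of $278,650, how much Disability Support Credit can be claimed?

$6,727

Disability Support Credit: $278,650 is at or below the $305,900 threshold, so the full $6,727 applies.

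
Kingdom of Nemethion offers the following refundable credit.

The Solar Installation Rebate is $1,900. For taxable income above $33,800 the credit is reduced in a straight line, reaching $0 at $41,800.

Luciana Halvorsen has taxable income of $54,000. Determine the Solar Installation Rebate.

$0

Solar Installation Rebate: $54,000 is at or above $41,800, so the credit is $0.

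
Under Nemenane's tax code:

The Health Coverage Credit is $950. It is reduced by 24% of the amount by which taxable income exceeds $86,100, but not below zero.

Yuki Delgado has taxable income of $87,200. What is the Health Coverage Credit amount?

Health Coverage Credit: 24% of the $1,100 excess over $86,100 is $264; credit = $950 − $264 = $686.

$686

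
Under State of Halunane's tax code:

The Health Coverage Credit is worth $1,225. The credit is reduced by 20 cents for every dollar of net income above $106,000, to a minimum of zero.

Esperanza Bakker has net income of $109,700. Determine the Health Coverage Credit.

$485

Health Coverage Credit: 20% of the $3,700 excess over $106,000 is $740; credit = $1,225 − $740 = $485.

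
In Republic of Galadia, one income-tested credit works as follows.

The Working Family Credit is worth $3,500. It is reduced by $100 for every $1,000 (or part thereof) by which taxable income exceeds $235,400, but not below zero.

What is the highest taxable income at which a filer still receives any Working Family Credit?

After 34 increments the reduction is 34 × $100 = $3,400, leaving $100; one more increment wipes it out. Increment 34 ends at excess 34 × $1,000 = $34,000, so the highest qualifying income is $235,400 + $34,000 = $269,400.

$269,400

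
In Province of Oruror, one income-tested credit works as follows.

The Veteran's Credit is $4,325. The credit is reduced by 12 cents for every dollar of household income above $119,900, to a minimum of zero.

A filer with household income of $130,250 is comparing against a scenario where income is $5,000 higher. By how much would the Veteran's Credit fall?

$600

At $130,250 — 12% of the $10,350 excess over $119,900 is $1,242; credit = $4,325 − $1,242 = $3,083.
At $135,250 — 12% of the $15,350 excess over $119,900 is $1,842; credit = $4,325 − $1,842 = $2,483.
Lost: $3,083 − $2,483 = $600.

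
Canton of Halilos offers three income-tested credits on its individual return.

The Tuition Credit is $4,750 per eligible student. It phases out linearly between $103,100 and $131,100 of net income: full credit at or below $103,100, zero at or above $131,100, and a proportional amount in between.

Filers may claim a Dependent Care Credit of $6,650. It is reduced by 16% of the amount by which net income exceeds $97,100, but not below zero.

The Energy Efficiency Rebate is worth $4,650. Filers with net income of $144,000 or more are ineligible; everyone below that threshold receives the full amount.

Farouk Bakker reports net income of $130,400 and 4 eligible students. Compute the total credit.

$6,447

Tuition Credit: base = 4 × $4,750 = $19,000. $130,400 is $27,300 into a $28,000 phase-out range, leaving 700/28,000 of the credit: $19,000 × 700/28,000 = $475.
Dependent Care Credit: 16% of the $33,300 excess over $97,100 is $5,328; credit = $6,650 − $5,328 = $1,322.
Energy Efficiency Rebate: $130,400 is below the $144,000 cutoff, so the full $4,650 applies.
Total: $475 + $1,322 + $4,650 = $6,447.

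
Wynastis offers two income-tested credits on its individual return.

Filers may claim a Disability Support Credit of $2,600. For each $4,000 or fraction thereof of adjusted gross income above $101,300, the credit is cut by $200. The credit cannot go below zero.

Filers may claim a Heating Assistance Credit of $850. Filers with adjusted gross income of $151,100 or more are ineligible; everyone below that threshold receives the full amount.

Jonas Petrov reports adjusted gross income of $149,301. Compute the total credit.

$850

Disability Support Credit: income exceeds $101,300 by $48,001 → 13 increments × $200 = $2,600 ≥ base, so the credit is $0.
Heating Assistance Credit: $149,301 is below the $151,100 cutoff, so the full $850 applies.
Total: $0 + $850 = $850.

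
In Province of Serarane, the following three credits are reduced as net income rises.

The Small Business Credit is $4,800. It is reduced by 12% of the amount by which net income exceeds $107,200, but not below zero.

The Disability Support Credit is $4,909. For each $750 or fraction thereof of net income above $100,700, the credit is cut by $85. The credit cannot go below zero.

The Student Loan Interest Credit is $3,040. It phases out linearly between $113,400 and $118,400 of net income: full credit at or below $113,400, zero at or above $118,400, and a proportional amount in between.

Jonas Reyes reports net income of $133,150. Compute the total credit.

Small Business Credit: 12% of the $25,950 excess over $107,200 is $3,114; credit = $4,800 − $3,114 = $1,686.
Disability Support Credit: income exceeds $100,700 by $32,450, which is 44 full-or-partial $750 increments; reduction = 44 × $85 = $3,740, leaving $1,169.
Student Loan Interest Credit: $133,150 is at or above $118,400, so the credit is $0.
Total: $1,686 + $1,169 + $0 = $2,855.

$2,855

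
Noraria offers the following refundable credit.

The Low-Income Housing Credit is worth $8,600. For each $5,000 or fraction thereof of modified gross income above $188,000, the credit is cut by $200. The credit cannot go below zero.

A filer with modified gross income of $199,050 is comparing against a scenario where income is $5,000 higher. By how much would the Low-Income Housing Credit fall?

$200

At $199,050 — income exceeds $188,000 by $11,050, which is 3 full-or-partial $5,000 increments; reduction = 3 × $200 = $600, leaving $8,000.
At $204,050 — income exceeds $188,000 by $16,050, which is 4 full-or-partial $5,000 increments; reduction = 4 × $200 = $800, leaving $7,800.
Lost: $8,000 − $7,800 = $200.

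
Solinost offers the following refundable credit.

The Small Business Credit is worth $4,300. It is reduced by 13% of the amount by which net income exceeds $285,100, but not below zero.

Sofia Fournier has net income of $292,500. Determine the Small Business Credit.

Small Business Credit: 13% of the $7,400 excess over $285,100 is $962; credit = $4,300 − $962 = $3,338.

$3,338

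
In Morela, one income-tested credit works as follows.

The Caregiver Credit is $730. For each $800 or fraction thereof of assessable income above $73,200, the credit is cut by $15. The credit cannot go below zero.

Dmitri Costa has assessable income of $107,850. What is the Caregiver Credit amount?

Caregiver Credit: income exceeds $73,200 by $34,650, which is 44 full-or-partial $800 increments; reduction = 44 × $15 = $660, leaving $70.

$70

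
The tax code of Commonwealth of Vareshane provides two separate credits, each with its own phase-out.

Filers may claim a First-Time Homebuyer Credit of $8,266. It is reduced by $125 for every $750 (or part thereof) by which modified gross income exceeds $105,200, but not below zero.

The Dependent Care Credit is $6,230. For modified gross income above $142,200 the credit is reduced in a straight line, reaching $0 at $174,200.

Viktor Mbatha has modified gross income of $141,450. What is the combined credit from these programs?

First-Time Homebuyer Credit: income exceeds $105,200 by $36,250, which is 49 full-or-partial $750 increments; reduction = 49 × $125 = $6,125, leaving $2,141.
Dependent Care Credit: $141,450 is at or below the $142,200 threshold, so the full $6,230 applies.
Total: $2,141 + $6,230 = $8,371.

$8,371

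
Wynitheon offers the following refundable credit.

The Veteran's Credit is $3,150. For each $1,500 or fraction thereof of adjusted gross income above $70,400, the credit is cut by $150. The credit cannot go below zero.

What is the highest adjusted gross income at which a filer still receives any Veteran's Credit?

$100,400

After 20 increments the reduction is 20 × $150 = $3,000, leaving $150; one more increment wipes it out. Increment 20 ends at excess 20 × $1,500 = $30,000, so the highest qualifying income is $70,400 + $30,000 = $100,400.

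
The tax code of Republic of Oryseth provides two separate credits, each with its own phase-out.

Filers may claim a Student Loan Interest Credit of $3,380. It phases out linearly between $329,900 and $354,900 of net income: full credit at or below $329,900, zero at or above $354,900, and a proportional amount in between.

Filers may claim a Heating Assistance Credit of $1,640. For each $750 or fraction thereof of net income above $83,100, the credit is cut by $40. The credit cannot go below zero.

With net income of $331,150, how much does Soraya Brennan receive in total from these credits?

$3,211

Student Loan Interest Credit: $331,150 is $1,250 into a $25,000 phase-out range, leaving 23,750/25,000 of the credit: $3,380 × 23,750/25,000 = $3,211.
Heating Assistance Credit: income exceeds $83,100 by $248,050 → 331 increments × $40 = $13,240 ≥ base, so the credit is $0.
Total: $3,211 + $0 = $3,211.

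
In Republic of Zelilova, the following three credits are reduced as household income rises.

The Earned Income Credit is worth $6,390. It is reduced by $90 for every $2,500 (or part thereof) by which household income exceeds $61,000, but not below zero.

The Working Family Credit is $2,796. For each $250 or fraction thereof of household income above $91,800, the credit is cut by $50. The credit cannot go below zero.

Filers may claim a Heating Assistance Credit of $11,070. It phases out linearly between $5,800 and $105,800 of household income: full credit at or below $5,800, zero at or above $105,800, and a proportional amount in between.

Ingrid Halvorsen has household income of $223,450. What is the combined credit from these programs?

$540

Earned Income Credit: income exceeds $61,000 by $162,450, which is 65 full-or-partial $2,500 increments; reduction = 65 × $90 = $5,850, leaving $540.
Working Family Credit: income exceeds $91,800 by $131,650 → 527 increments × $50 = $26,350 ≥ base, so the credit is $0.
Heating Assistance Credit: $223,450 is at or above $105,800, so the credit is $0.
Total: $540 + $0 + $0 = $540.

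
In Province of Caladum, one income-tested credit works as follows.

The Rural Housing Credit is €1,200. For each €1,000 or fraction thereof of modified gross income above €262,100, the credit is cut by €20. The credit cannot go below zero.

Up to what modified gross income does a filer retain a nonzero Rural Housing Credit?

After 59 increments the reduction is 59 × €20 = €1,180, leaving €20; one more increment wipes it out. Increment 59 ends at excess 59 × €1,000 = €59,000, so the highest qualifying income is €262,100 + €59,000 = €321,100.

€321,100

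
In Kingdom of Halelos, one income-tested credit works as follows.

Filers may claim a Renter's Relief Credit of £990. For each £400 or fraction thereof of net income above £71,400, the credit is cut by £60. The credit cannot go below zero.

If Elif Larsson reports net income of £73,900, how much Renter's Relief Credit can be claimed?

Renter's Relief Credit: income exceeds £71,400 by £2,500, which is 7 full-or-partial £400 increments; reduction = 7 × £60 = £420, leaving £570.

£570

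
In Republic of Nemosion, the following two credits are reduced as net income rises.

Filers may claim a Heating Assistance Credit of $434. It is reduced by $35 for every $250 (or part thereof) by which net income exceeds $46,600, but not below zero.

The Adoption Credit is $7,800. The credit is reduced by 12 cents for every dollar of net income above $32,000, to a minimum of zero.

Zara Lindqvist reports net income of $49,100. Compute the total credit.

$5,832

Heating Assistance Credit: income exceeds $46,600 by $2,500, which is 10 full-or-partial $250 increments; reduction = 10 × $35 = $350, leaving $84.
Adoption Credit: 12% of the $17,100 excess over $32,000 is $2,052; credit = $7,800 − $2,052 = $5,748.
Total: $84 + $5,748 = $5,832.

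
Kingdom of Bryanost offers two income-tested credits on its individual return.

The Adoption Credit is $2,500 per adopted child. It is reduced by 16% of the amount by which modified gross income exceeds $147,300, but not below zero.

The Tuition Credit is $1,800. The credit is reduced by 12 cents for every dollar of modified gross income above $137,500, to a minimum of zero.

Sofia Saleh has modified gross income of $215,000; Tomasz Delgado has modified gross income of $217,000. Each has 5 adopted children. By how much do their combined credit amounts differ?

Sofia ($215,000): Adoption Credit: base = 5 × $2,500 = $12,500. 16% of the $67,700 excess over $147,300 is $10,832; credit = $12,500 − $10,832 = $1,668. Tuition Credit: 12% of the $77,500 excess over $137,500 is $9,300 ≥ base, so the credit is $0. total $1,668 + $0 = $1,668
Tomasz ($217,000): Adoption Credit: base = 5 × $2,500 = $12,500. 16% of the $69,700 excess over $147,300 is $11,152; credit = $12,500 − $11,152 = $1,348. Tuition Credit: 12% of the $79,500 excess over $137,500 is $9,540 ≥ base, so the credit is $0. total $1,348 + $0 = $1,348
Difference: |$1,668 − $1,348| = $320.

$320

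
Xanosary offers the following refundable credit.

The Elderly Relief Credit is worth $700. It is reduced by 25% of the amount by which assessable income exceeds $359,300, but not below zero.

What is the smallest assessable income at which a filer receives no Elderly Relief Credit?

$362,100

The credit falls by 25% of each dollar above $359,300, so it reaches zero when the excess is $700 / 25% = $2,800: income = $359,300 + $2,800 = $362,100.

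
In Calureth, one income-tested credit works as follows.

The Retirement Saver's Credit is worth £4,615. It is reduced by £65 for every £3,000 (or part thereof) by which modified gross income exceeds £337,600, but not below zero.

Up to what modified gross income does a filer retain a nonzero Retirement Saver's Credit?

£547,600

After 70 increments the reduction is 70 × £65 = £4,550, leaving £65; one more increment wipes it out. Increment 70 ends at excess 70 × £3,000 = £210,000, so the highest qualifying income is £337,600 + £210,000 = £547,600.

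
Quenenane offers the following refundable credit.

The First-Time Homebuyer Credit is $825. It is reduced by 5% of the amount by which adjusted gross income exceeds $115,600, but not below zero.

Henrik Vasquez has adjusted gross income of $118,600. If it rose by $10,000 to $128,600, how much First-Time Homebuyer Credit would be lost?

At $118,600 — 5% of the $3,000 excess over $115,600 is $150; credit = $825 − $150 = $675.
At $128,600 — 5% of the $13,000 excess over $115,600 is $650; credit = $825 − $650 = $175.
Lost: $675 − $175 = $500.

$500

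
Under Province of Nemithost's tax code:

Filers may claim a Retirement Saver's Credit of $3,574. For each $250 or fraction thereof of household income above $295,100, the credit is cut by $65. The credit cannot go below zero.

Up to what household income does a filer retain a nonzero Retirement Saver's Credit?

$308,600

After 54 increments the reduction is 54 × $65 = $3,510, leaving $64; one more increment wipes it out. Increment 54 ends at excess 54 × $250 = $13,500, so the highest qualifying income is $295,100 + $13,500 = $308,600.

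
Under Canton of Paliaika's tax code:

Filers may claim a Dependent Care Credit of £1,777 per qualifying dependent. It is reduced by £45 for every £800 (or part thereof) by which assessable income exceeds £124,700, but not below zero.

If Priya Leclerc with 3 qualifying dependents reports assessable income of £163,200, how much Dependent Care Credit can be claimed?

£3,126

Dependent Care Credit: base = 3 × £1,777 = £5,331. income exceeds £124,700 by £38,500, which is 49 full-or-partial £800 increments; reduction = 49 × £45 = £2,205, leaving £3,126.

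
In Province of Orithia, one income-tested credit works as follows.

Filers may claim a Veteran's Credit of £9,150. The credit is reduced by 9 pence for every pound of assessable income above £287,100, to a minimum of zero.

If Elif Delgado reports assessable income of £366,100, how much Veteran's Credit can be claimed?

Veteran's Credit: 9% of the £79,000 excess over £287,100 is £7,110; credit = £9,150 − £7,110 = £2,040.

£2,040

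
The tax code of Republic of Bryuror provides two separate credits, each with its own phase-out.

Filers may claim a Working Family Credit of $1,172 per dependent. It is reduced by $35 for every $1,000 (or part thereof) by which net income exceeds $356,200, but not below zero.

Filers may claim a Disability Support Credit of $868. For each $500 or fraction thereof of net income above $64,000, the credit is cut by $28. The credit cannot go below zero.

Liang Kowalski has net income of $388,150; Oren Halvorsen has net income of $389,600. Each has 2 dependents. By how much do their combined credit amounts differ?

$70

Liang ($388,150): Working Family Credit: base = 2 × $1,172 = $2,344. income exceeds $356,200 by $31,950, which is 32 full-or-partial $1,000 increments; reduction = 32 × $35 = $1,120, leaving $1,224. Disability Support Credit: income exceeds $64,000 by $324,150 → 649 increments × $28 = $18,172 ≥ base, so the credit is $0. total $1,224 + $0 = $1,224
Oren ($389,600): Working Family Credit: base = 2 × $1,172 = $2,344. income exceeds $356,200 by $33,400, which is 34 full-or-partial $1,000 increments; reduction = 34 × $35 = $1,190, leaving $1,154. Disability Support Credit: income exceeds $64,000 by $325,600 → 652 increments × $28 = $18,256 ≥ base, so the credit is $0. total $1,154 + $0 = $1,154
Difference: |$1,224 − $1,154| = $70.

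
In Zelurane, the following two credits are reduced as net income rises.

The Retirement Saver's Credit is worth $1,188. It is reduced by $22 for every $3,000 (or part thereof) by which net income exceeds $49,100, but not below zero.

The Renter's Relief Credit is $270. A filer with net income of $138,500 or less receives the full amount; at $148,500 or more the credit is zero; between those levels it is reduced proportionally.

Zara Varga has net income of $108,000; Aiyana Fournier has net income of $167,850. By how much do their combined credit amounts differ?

Zara ($108,000): Retirement Saver's Credit: income exceeds $49,100 by $58,900, which is 20 full-or-partial $3,000 increments; reduction = 20 × $22 = $440, leaving $748. Renter's Relief Credit: $108,000 is at or below the $138,500 threshold, so the full $270 applies. total $748 + $270 = $1,018
Aiyana ($167,850): Retirement Saver's Credit: income exceeds $49,100 by $118,750, which is 40 full-or-partial $3,000 increments; reduction = 40 × $22 = $880, leaving $308. Renter's Relief Credit: $167,850 is at or above $148,500, so the credit is $0. total $308 + $0 = $308
Difference: |$1,018 − $308| = $710.

$710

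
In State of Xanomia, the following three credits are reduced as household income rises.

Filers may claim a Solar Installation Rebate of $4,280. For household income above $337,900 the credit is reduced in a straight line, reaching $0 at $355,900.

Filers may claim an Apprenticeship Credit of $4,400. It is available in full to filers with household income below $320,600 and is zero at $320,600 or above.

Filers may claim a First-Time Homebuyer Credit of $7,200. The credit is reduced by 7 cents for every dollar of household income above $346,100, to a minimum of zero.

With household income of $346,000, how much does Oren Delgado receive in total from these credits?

Solar Installation Rebate: $346,000 is $8,100 into a $18,000 phase-out range, leaving 9,900/18,000 of the credit: $4,280 × 9,900/18,000 = $2,354.
Apprenticeship Credit: $346,000 meets or exceeds the $320,600 cutoff, so the credit is $0.
First-Time Homebuyer Credit: $346,000 is at or below the $346,100 threshold, so the full $7,200 applies.
Total: $2,354 + $0 + $7,200 = $9,554.

$9,554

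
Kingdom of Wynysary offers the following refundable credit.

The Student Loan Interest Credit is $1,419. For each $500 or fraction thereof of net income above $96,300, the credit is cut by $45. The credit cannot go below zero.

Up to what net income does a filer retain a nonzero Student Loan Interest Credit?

$111,800

After 31 increments the reduction is 31 × $45 = $1,395, leaving $24; one more increment wipes it out. Increment 31 ends at excess 31 × $500 = $15,500, so the highest qualifying income is $96,300 + $15,500 = $111,800.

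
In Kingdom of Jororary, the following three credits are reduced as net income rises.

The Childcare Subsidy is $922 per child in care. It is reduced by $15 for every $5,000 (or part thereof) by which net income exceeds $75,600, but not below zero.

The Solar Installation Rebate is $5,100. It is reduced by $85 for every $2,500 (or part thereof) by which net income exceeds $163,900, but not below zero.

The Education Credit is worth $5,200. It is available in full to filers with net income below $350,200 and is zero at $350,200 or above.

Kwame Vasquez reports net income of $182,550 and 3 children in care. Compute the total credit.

Childcare Subsidy: base = 3 × $922 = $2,766. income exceeds $75,600 by $106,950, which is 22 full-or-partial $5,000 increments; reduction = 22 × $15 = $330, leaving $2,436.
Solar Installation Rebate: income exceeds $163,900 by $18,650, which is 8 full-or-partial $2,500 increments; reduction = 8 × $85 = $680, leaving $4,420.
Education Credit: $182,550 is below the $350,200 cutoff, so the full $5,200 applies.
Total: $2,436 + $4,420 + $5,200 = $12,056.

$12,056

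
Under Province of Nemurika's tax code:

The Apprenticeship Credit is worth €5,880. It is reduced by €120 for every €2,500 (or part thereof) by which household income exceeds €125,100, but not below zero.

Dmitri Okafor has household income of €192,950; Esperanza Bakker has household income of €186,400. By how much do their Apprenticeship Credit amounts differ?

€360

Dmitri (€192,950): Apprenticeship Credit: income exceeds €125,100 by €67,850, which is 28 full-or-partial €2,500 increments; reduction = 28 × €120 = €3,360, leaving €2,520.
Esperanza (€186,400): Apprenticeship Credit: income exceeds €125,100 by €61,300, which is 25 full-or-partial €2,500 increments; reduction = 25 × €120 = €3,000, leaving €2,880.
Difference: |€2,520 − €2,880| = €360.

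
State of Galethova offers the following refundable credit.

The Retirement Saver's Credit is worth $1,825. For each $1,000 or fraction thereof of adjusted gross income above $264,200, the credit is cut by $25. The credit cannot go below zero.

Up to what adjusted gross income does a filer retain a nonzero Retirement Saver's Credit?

After 72 increments the reduction is 72 × $25 = $1,800, leaving $25; one more increment wipes it out. Increment 72 ends at excess 72 × $1,000 = $72,000, so the highest qualifying income is $264,200 + $72,000 = $336,200.

$336,200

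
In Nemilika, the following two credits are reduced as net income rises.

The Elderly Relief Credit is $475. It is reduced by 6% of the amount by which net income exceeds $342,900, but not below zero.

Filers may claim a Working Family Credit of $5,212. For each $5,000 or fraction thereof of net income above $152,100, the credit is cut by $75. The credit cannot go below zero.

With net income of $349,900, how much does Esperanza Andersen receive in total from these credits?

Elderly Relief Credit: 6% of the $7,000 excess over $342,900 is $420; credit = $475 − $420 = $55.
Working Family Credit: income exceeds $152,100 by $197,800, which is 40 full-or-partial $5,000 increments; reduction = 40 × $75 = $3,000, leaving $2,212.
Total: $55 + $2,212 = $2,267.

$2,267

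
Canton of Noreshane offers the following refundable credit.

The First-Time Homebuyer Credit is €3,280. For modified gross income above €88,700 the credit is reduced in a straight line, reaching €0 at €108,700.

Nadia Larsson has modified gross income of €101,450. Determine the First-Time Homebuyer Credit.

€1,189

First-Time Homebuyer Credit: €101,450 is €12,750 into a €20,000 phase-out range, leaving 7,250/20,000 of the credit: €3,280 × 7,250/20,000 = €1,189.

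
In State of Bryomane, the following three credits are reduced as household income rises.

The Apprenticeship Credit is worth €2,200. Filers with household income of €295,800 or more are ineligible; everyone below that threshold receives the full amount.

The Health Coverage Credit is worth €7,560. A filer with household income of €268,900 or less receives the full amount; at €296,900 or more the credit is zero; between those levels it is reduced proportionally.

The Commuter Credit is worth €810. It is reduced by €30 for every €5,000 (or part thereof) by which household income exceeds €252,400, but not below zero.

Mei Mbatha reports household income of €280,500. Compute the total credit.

€7,258

Apprenticeship Credit: €280,500 is below the €295,800 cutoff, so the full €2,200 applies.
Health Coverage Credit: €280,500 is €11,600 into a €28,000 phase-out range, leaving 16,400/28,000 of the credit: €7,560 × 16,400/28,000 = €4,428.
Commuter Credit: income exceeds €252,400 by €28,100, which is 6 full-or-partial €5,000 increments; reduction = 6 × €30 = €180, leaving €630.
Total: €2,200 + €4,428 + €630 = €7,258.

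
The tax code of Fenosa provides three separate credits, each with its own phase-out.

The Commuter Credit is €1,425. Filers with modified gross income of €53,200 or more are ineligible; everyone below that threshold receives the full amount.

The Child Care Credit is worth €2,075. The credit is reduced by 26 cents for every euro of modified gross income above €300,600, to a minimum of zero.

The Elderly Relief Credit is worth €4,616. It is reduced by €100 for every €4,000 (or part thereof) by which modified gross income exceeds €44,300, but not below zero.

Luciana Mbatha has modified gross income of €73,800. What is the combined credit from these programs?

Commuter Credit: €73,800 meets or exceeds the €53,200 cutoff, so the credit is €0.
Child Care Credit: €73,800 is at or below the €300,600 threshold, so the full €2,075 applies.
Elderly Relief Credit: income exceeds €44,300 by €29,500, which is 8 full-or-partial €4,000 increments; reduction = 8 × €100 = €800, leaving €3,816.
Total: €0 + €2,075 + €3,816 = €5,891.

€5,891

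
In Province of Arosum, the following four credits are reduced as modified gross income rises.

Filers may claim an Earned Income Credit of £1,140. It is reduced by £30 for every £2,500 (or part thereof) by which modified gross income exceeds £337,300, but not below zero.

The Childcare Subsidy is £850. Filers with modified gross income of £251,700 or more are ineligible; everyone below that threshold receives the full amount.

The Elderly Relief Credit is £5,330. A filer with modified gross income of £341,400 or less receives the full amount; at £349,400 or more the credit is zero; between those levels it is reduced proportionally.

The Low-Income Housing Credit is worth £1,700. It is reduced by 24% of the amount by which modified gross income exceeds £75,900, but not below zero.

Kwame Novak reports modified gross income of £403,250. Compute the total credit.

£330

Earned Income Credit: income exceeds £337,300 by £65,950, which is 27 full-or-partial £2,500 increments; reduction = 27 × £30 = £810, leaving £330.
Childcare Subsidy: £403,250 meets or exceeds the £251,700 cutoff, so the credit is £0.
Elderly Relief Credit: £403,250 is at or above £349,400, so the credit is £0.
Low-Income Housing Credit: 24% of the £327,350 excess over £75,900 is £78,564 ≥ base, so the credit is £0.
Total: £330 + £0 + £0 + £0 = £330.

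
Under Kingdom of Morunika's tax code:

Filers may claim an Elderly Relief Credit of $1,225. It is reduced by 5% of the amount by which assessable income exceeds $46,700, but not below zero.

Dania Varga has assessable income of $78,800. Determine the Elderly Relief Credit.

$0

Elderly Relief Credit: 5% of the $32,100 excess over $46,700 is $1,605 ≥ base, so the credit is $0.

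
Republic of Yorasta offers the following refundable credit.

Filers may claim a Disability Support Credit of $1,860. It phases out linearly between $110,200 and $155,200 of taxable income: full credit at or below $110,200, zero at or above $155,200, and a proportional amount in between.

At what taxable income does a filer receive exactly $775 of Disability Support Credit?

$775 is 775/1,860 of the full $1,860, so 1,085/1,860 of the $45,000 range has been used: income = $110,200 + $45,000 × 1,085/1,860 = $136,450.

$136,450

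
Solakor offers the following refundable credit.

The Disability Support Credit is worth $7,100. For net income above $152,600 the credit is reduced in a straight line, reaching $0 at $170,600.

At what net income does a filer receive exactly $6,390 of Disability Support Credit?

$154,400

$6,390 is 6,390/7,100 of the full $7,100, so 710/7,100 of the $18,000 range has been used: income = $152,600 + $18,000 × 710/7,100 = $154,400.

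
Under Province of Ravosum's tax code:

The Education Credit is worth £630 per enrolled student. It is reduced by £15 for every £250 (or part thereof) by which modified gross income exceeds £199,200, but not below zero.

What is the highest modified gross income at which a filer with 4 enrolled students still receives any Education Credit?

£240,950

Full credit = 4 × £630 = £2,520.
After 167 increments the reduction is 167 × £15 = £2,505, leaving £15; one more increment wipes it out. Increment 167 ends at excess 167 × £250 = £41,750, so the highest qualifying income is £199,200 + £41,750 = £240,950.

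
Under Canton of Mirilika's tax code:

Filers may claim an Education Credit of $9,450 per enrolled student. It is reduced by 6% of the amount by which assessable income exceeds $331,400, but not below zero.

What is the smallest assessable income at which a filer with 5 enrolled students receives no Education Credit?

Full credit = 5 × $9,450 = $47,250.
The credit falls by 6% of each dollar above $331,400, so it reaches zero when the excess is $47,250 / 6% = $787,500: income = $331,400 + $787,500 = $1,118,900.

$1,118,900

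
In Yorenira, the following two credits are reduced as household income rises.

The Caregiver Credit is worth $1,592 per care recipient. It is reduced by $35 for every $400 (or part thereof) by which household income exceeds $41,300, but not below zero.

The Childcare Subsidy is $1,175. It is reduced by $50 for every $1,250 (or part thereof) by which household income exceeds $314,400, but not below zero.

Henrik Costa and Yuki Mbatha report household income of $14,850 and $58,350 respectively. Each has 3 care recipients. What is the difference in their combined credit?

Henrik ($14,850): Caregiver Credit: base = 3 × $1,592 = $4,776. $14,850 is at or below the $41,300 threshold, so the full $4,776 applies. Childcare Subsidy: $14,850 is at or below the $314,400 threshold, so the full $1,175 applies. total $4,776 + $1,175 = $5,951
Yuki ($58,350): Caregiver Credit: base = 3 × $1,592 = $4,776. income exceeds $41,300 by $17,050, which is 43 full-or-partial $400 increments; reduction = 43 × $35 = $1,505, leaving $3,271. Childcare Subsidy: $58,350 is at or below the $314,400 threshold, so the full $1,175 applies. total $3,271 + $1,175 = $4,446
Difference: |$5,951 − $4,446| = $1,505.

$1,505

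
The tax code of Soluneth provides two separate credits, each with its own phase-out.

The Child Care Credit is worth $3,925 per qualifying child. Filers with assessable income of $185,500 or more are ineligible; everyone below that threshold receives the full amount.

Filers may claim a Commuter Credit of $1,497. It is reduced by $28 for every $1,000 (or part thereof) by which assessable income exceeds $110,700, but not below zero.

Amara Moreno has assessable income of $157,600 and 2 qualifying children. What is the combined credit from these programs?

$8,031

Child Care Credit: base = 2 × $3,925 = $7,850. $157,600 is below the $185,500 cutoff, so the full $7,850 applies.
Commuter Credit: income exceeds $110,700 by $46,900, which is 47 full-or-partial $1,000 increments; reduction = 47 × $28 = $1,316, leaving $181.
Total: $7,850 + $181 = $8,031.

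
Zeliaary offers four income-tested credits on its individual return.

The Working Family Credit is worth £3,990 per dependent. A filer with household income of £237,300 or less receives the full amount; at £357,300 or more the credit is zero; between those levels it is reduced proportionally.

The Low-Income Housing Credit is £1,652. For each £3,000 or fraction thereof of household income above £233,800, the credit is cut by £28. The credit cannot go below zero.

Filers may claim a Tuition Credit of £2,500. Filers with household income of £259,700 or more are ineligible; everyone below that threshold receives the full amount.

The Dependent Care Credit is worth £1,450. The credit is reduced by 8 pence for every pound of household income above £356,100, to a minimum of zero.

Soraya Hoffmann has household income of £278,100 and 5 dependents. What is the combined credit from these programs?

£15,849

Working Family Credit: base = 5 × £3,990 = £19,950. £278,100 is £40,800 into a £120,000 phase-out range, leaving 79,200/120,000 of the credit: £19,950 × 79,200/120,000 = £13,167.
Low-Income Housing Credit: income exceeds £233,800 by £44,300, which is 15 full-or-partial £3,000 increments; reduction = 15 × £28 = £420, leaving £1,232.
Tuition Credit: £278,100 meets or exceeds the £259,700 cutoff, so the credit is £0.
Dependent Care Credit: £278,100 is at or below the £356,100 threshold, so the full £1,450 applies.
Total: £13,167 + £1,232 + £0 + £1,450 = £15,849.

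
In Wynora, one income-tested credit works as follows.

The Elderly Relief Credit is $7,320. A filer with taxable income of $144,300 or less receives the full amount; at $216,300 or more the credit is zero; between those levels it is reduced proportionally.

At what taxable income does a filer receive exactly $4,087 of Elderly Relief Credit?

$4,087 is 4,087/7,320 of the full $7,320, so 3,233/7,320 of the $72,000 range has been used: income = $144,300 + $72,000 × 3,233/7,320 = $176,100.

$176,100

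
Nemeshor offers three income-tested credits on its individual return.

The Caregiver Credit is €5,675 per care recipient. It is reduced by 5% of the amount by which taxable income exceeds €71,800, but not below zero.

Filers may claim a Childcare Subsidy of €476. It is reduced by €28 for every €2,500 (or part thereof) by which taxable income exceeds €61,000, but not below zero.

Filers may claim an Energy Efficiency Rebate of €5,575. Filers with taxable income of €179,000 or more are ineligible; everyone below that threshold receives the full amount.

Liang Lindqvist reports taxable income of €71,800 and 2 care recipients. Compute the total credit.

Caregiver Credit: base = 2 × €5,675 = €11,350. €71,800 is at or below the €71,800 threshold, so the full €11,350 applies.
Childcare Subsidy: income exceeds €61,000 by €10,800, which is 5 full-or-partial €2,500 increments; reduction = 5 × €28 = €140, leaving €336.
Energy Efficiency Rebate: €71,800 is below the €179,000 cutoff, so the full €5,575 applies.
Total: €11,350 + €336 + €5,575 = €17,261.

€17,261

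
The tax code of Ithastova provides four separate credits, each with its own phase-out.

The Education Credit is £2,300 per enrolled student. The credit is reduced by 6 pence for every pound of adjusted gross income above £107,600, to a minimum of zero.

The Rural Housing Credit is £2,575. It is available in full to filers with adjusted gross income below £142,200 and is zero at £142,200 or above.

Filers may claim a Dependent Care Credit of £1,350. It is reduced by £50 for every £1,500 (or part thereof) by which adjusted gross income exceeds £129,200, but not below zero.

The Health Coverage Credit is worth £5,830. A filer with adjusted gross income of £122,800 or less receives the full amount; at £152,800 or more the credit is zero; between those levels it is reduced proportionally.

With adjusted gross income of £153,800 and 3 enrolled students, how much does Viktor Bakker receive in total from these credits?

£4,628

Education Credit: base = 3 × £2,300 = £6,900. 6% of the £46,200 excess over £107,600 is £2,772; credit = £6,900 − £2,772 = £4,128.
Rural Housing Credit: £153,800 meets or exceeds the £142,200 cutoff, so the credit is £0.
Dependent Care Credit: income exceeds £129,200 by £24,600, which is 17 full-or-partial £1,500 increments; reduction = 17 × £50 = £850, leaving £500.
Health Coverage Credit: £153,800 is at or above £152,800, so the credit is £0.
Total: £4,128 + £0 + £500 + £0 = £4,628.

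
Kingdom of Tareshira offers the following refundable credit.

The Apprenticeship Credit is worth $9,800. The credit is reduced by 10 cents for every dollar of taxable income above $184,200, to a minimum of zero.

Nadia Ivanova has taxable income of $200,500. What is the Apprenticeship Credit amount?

$8,170

Apprenticeship Credit: 10% of the $16,300 excess over $184,200 is $1,630; credit = $9,800 − $1,630 = $8,170.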